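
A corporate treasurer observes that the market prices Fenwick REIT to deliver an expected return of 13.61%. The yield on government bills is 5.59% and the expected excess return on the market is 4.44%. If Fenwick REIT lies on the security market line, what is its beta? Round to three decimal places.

1.806

β = (E(R) − R_f) / MRP = (13.61% − 5.59%) / 4.44% = 8.02% / 4.44% = 1.806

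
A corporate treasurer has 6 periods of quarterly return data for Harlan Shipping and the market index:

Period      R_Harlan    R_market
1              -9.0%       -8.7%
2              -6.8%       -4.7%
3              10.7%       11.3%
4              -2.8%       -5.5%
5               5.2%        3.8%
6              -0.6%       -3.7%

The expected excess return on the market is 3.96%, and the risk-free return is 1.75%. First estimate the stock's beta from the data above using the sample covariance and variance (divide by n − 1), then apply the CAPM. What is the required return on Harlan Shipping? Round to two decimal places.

5.57%

Mean R_i = (-9.0 − 6.8 + 10.7 − 2.8 + 5.2 − 0.6) / 6 = -0.5500%
Mean R_m = (-8.7 − 4.7 + 11.3 − 5.5 + 3.8 − 3.7) / 6 = -1.2500%
Σ(R_i − R̄_i)(R_m − R̄_m) = 264.4250  ⇒  Cov = 264.4250 / 5 = 52.8850
Σ(R_m − R̄_m)² = 274.4750  ⇒  Var(R_m) = 274.4750 / 5 = 54.8950
β = Cov / Var(R_m) = 52.8850 / 54.8950 = 0.9634
E(R) = R_f + β × MRP = 1.75% + 0.9634 × 3.96% = 5.57%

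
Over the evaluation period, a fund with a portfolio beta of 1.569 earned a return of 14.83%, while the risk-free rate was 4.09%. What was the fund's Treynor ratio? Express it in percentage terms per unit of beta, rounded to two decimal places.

Treynor = (R_P − R_f) / β_P = (14.83% − 4.09%) / 1.5690 = 10.74% / 1.5690 = 6.85%

6.85%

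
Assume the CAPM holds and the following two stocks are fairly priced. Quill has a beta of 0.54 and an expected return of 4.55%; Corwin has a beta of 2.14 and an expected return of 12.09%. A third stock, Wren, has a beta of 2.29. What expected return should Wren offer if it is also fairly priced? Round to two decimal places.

12.80%

MRP (SML slope) = (12.09% − 4.55%) / (2.14 − 0.54) = 7.54% / 1.60 = 4.7125%
R_f (intercept) = 4.55% − 0.54 × 4.7125% = 2.0053%
E(R_Wren) = R_f + β × MRP = 2.0053% + 2.29 × 4.7125% = 12.80%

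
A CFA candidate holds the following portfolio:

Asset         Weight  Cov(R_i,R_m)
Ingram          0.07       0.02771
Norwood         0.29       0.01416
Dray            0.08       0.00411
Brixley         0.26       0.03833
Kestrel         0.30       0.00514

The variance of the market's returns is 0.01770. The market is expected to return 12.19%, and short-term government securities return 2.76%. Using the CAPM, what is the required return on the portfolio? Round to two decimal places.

12.29%

β_Ingram = 0.02771 / 0.01770 = 1.5655
β_Norwood = 0.01416 / 0.01770 = 0.8000
β_Dray = 0.00411 / 0.01770 = 0.2322
β_Brixley = 0.03833 / 0.01770 = 2.1655
β_Kestrel = 0.00514 / 0.01770 = 0.2904
β_P = Σ w_i β_i = 0.07×1.5655 + 0.29×0.8000 + 0.08×0.2322 + 0.26×2.1655 + 0.30×0.2904 = 1.0103
MRP = 12.19% − 2.76% = 9.43%
E(R_P) = R_f + β_P × MRP = 2.76% + 1.0103 × 9.43% = 12.29%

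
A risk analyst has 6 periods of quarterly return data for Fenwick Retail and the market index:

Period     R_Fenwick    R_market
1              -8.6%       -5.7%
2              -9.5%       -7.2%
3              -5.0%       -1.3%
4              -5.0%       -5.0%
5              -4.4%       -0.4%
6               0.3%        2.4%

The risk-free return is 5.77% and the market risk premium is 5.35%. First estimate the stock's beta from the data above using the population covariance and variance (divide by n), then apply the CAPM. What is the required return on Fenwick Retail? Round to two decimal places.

Mean R_i = (-8.6 − 9.5 − 5.0 − 5.0 − 4.4 + 0.3) / 6 = -5.3667%
Mean R_m = (-5.7 − 7.2 − 1.3 − 5.0 − 0.4 + 2.4) / 6 = -2.8667%
Σ(R_i − R̄_i)(R_m − R̄_m) = 59.0933  ⇒  Cov = 59.0933 / 6 = 9.8489
Σ(R_m − R̄_m)² = 67.6333  ⇒  Var(R_m) = 67.6333 / 6 = 11.2722
β = Cov / Var(R_m) = 9.8489 / 11.2722 = 0.8737
E(R) = R_f + β × MRP = 5.77% + 0.8737 × 5.35% = 10.44%

10.44%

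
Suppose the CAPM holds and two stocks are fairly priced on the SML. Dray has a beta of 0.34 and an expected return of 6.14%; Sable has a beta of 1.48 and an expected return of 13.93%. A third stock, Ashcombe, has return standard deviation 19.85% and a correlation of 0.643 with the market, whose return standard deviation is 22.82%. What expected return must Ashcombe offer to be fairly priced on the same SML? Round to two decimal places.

7.64%

MRP = (13.93% − 6.14%) / (1.48 − 0.34) = 6.8333%
R_f = 6.14% − 0.34 × 6.8333% = 3.8167%
β_Ashcombe = ρ·σ_i/σ_m = 0.643 × 19.85 / 22.82 = 0.5593
E(R_Ashcombe) = R_f + β × MRP = 3.8167% + 0.5593 × 6.8333% = 7.64%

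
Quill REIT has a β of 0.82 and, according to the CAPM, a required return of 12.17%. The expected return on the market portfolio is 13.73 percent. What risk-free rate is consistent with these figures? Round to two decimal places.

5.06%

E(R) = R_f + β(E(R_m) − R_f) = R_f(1 − β) + β·E(R_m)
12.17% = R_f × (1 − 0.82) + 0.82 × 13.73%
12.17% = R_f × 0.18 + 11.2586%
R_f = (12.17% − 11.2586%) / 0.18 = 5.06%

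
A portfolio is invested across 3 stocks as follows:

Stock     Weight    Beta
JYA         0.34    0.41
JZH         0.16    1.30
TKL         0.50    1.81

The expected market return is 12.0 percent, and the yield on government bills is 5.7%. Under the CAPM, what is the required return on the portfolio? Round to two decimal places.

β_P = Σ w_i β_i = 0.34×0.41 + 0.16×1.30 + 0.50×1.81 = 1.2524
MRP = 12.0% − 5.7% = 6.30%
E(R_P) = R_f + β_P × MRP = 5.7% + 1.2524 × 6.3% = 13.59%

13.59%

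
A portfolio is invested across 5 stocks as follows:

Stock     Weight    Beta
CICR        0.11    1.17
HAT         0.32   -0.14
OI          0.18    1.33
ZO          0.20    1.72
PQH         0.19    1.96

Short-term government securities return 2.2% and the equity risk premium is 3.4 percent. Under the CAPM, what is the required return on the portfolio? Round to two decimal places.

5.73%

β_P = Σ w_i β_i = 0.11×1.17 + 0.32×-0.14 + 0.18×1.33 + 0.20×1.72 + 0.19×1.96 = 1.0397
E(R_P) = R_f + β_P × MRP = 2.2% + 1.0397 × 3.4% = 5.73%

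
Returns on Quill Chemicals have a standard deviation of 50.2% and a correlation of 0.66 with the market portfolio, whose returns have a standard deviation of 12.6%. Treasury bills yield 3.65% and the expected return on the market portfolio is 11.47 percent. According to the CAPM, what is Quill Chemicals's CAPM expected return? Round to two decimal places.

β = ρ × σ_i / σ_m = 0.66 × 50.2% / 12.6% = 2.6295
MRP = 11.47% − 3.65% = 7.82%
E(R) = 3.65% + 2.6295 × 7.82% = 24.21%

24.21%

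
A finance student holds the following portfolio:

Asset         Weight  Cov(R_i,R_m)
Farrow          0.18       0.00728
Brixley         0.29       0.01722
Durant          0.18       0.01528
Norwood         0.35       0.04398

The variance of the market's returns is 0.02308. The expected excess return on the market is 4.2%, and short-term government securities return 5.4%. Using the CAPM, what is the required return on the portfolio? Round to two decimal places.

9.85%

β_Farrow = 0.00728 / 0.02308 = 0.3154
β_Brixley = 0.01722 / 0.02308 = 0.7461
β_Durant = 0.01528 / 0.02308 = 0.6620
β_Norwood = 0.04398 / 0.02308 = 1.9055
β_P = Σ w_i β_i = 0.18×0.3154 + 0.29×0.7461 + 0.18×0.6620 + 0.35×1.9055 = 1.0592
E(R_P) = R_f + β_P × MRP = 5.4% + 1.0592 × 4.2% = 9.85%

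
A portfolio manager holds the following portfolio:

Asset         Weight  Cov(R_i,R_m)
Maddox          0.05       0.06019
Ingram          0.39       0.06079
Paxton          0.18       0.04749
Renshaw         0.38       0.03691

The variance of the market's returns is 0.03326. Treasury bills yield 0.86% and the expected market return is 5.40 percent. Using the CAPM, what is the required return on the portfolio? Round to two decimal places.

7.59%

β_Maddox = 0.06019 / 0.03326 = 1.8097
β_Ingram = 0.06079 / 0.03326 = 1.8277
β_Paxton = 0.04749 / 0.03326 = 1.4278
β_Renshaw = 0.03691 / 0.03326 = 1.1097
β_P = Σ w_i β_i = 0.05×1.8097 + 0.39×1.8277 + 0.18×1.4278 + 0.38×1.1097 = 1.4820
MRP = 5.40% − 0.86% = 4.54%
E(R_P) = R_f + β_P × MRP = 0.86% + 1.4820 × 4.54% = 7.59%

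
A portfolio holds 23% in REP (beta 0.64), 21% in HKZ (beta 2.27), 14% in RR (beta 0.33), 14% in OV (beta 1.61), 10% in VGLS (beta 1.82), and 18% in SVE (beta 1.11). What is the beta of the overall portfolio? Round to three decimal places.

β_P = Σ w_i β_i = 0.23×0.64 + 0.21×2.27 + 0.14×0.33 + 0.14×1.61 + 0.10×1.82 + 0.18×1.11 = 1.2773

1.277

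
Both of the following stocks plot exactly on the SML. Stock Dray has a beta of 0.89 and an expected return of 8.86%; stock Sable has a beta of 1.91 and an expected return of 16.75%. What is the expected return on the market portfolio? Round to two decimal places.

9.71%

Both satisfy E(R) = R_f + β·MRP, so the slope of the SML is
MRP = (16.75% − 8.86%) / (1.91 − 0.89) = 7.89% / 1.02 = 7.7353%
R_f = E(R_Dray) − β_Dray·MRP = 8.86% − 0.89 × 7.7353% = 1.9756%
E(R_m) = R_f + MRP = 1.9756% + 7.7353% = 9.71%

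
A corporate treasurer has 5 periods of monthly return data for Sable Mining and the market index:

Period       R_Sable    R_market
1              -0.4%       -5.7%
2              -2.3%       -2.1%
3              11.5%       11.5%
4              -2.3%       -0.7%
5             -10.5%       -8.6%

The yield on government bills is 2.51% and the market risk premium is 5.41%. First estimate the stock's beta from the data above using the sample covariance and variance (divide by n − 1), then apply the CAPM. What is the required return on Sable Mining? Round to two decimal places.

Mean R_i = (-0.4 − 2.3 + 11.5 − 2.3 − 10.5) / 5 = -0.8000%
Mean R_m = (-5.7 − 2.1 + 11.5 − 0.7 − 8.6) / 5 = -1.1200%
Σ(R_i − R̄_i)(R_m − R̄_m) = 226.7900  ⇒  Cov = 226.7900 / 4 = 56.6975
Σ(R_m − R̄_m)² = 237.3280  ⇒  Var(R_m) = 237.3280 / 4 = 59.3320
β = Cov / Var(R_m) = 56.6975 / 59.3320 = 0.9556
E(R) = R_f + β × MRP = 2.51% + 0.9556 × 5.41% = 7.68%

7.68%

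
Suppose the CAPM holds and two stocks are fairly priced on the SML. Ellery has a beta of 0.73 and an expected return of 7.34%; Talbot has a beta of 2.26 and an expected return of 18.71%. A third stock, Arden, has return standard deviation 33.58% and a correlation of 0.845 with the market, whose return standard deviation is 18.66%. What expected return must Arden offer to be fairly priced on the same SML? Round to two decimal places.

MRP = (18.71% − 7.34%) / (2.26 − 0.73) = 7.4314%
R_f = 7.34% − 0.73 × 7.4314% = 1.9151%
β_Arden = ρ·σ_i/σ_m = 0.845 × 33.58 / 18.66 = 1.5206
E(R_Arden) = R_f + β × MRP = 1.9151% + 1.5206 × 7.4314% = 13.22%

13.22%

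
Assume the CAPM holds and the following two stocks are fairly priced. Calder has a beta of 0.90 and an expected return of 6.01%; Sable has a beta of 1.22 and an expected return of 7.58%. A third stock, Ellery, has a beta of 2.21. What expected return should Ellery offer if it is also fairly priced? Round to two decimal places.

MRP (SML slope) = (7.58% − 6.01%) / (1.22 − 0.90) = 1.57% / 0.32 = 4.9063%
R_f (intercept) = 6.01% − 0.90 × 4.9063% = 1.5943%
E(R_Ellery) = R_f + β × MRP = 1.5943% + 2.21 × 4.9063% = 12.44%

12.44%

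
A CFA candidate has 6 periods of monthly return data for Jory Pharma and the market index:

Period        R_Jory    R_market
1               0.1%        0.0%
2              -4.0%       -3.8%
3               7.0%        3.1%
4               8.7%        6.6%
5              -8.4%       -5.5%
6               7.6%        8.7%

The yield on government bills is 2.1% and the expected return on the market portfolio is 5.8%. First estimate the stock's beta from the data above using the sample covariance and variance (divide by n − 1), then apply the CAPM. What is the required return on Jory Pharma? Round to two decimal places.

Mean R_i = (0.1 − 4.0 + 7.0 + 8.7 − 8.4 + 7.6) / 6 = 1.8333%
Mean R_m = (0.0 − 3.8 + 3.1 + 6.6 − 5.5 + 8.7) / 6 = 1.5167%
Σ(R_i − R̄_i)(R_m − R̄_m) = 189.9567  ⇒  Cov = 189.9567 / 5 = 37.9913
Σ(R_m − R̄_m)² = 159.7483  ⇒  Var(R_m) = 159.7483 / 5 = 31.9497
β = Cov / Var(R_m) = 37.9913 / 31.9497 = 1.1891
MRP = 5.8% − 2.1% = 3.70%
E(R) = R_f + β × MRP = 2.1% + 1.1891 × 3.7% = 6.50%

6.50%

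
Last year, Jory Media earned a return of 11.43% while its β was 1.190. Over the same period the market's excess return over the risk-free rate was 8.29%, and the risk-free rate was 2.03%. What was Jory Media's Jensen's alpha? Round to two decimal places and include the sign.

-0.47%

CAPM benchmark = R_f + β(R_m − R_f) = 2.03% + 1.190 × 8.29% = 11.89510%
α = actual − benchmark = 11.43% − 11.89510% = -0.47%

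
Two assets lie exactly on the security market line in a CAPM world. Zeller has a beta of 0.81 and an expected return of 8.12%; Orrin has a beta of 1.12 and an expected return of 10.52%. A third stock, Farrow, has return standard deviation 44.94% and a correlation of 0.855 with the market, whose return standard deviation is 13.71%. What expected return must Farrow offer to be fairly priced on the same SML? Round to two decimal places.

MRP = (10.52% − 8.12%) / (1.12 − 0.81) = 7.7419%
R_f = 8.12% − 0.81 × 7.7419% = 1.8491%
β_Farrow = ρ·σ_i/σ_m = 0.855 × 44.94 / 13.71 = 2.8026
E(R_Farrow) = R_f + β × MRP = 1.8491% + 2.8026 × 7.7419% = 23.55%

23.55%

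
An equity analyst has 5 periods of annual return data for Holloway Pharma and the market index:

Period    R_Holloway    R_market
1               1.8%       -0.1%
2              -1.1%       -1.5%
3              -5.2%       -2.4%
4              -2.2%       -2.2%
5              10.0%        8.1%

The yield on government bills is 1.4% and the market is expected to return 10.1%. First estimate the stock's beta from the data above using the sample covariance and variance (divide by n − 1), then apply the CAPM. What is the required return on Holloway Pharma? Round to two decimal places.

12.43%

Mean R_i = (1.8 − 1.1 − 5.2 − 2.2 + 10.0) / 5 = 0.6600%
Mean R_m = (-0.1 − 1.5 − 2.4 − 2.2 + 8.1) / 5 = 0.3800%
Σ(R_i − R̄_i)(R_m − R̄_m) = 98.5360  ⇒  Cov = 98.5360 / 4 = 24.6340
Σ(R_m − R̄_m)² = 77.7480  ⇒  Var(R_m) = 77.7480 / 4 = 19.4370
β = Cov / Var(R_m) = 24.6340 / 19.4370 = 1.2674
MRP = 10.1% − 1.4% = 8.70%
E(R) = R_f + β × MRP = 1.4% + 1.2674 × 8.7% = 12.43%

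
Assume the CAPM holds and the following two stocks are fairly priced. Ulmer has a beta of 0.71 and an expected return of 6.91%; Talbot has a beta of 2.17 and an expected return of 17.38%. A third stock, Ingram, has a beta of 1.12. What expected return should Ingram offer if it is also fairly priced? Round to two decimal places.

9.85%

MRP (SML slope) = (17.38% − 6.91%) / (2.17 − 0.71) = 10.47% / 1.46 = 7.1712%
R_f (intercept) = 6.91% − 0.71 × 7.1712% = 1.8184%
E(R_Ingram) = R_f + β × MRP = 1.8184% + 1.12 × 7.1712% = 9.85%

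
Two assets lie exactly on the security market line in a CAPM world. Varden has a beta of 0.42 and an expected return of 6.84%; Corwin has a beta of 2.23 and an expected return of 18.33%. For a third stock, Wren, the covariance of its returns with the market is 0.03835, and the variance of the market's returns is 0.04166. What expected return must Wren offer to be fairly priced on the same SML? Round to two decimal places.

MRP = (18.33% − 6.84%) / (2.23 − 0.42) = 6.3481%
R_f = 6.84% − 0.42 × 6.3481% = 4.1738%
β_Wren = Cov / Var(R_m) = 0.03835 / 0.04166 = 0.9205
E(R_Wren) = R_f + β × MRP = 4.1738% + 0.9205 × 6.3481% = 10.02%

10.02%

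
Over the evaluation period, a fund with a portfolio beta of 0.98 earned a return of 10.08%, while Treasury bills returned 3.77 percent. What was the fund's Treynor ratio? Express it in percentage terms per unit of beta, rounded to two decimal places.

6.44%

Treynor = (R_P − R_f) / β_P = (10.08% − 3.77%) / 0.9800 = 6.31% / 0.9800 = 6.44%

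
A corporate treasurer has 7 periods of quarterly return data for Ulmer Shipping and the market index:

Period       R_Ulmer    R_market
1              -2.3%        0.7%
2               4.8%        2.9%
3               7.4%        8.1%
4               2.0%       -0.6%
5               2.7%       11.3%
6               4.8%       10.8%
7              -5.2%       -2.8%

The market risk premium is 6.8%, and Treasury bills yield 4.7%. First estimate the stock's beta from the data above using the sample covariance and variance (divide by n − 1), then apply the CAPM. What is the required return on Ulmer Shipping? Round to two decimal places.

Mean R_i = (-2.3 + 4.8 + 7.4 + 2.0 + 2.7 + 4.8 − 5.2) / 7 = 2.0286%
Mean R_m = (0.7 + 2.9 + 8.1 − 0.6 + 11.3 + 10.8 − 2.8) / 7 = 4.3429%
Σ(R_i − R̄_i)(R_m − R̄_m) = 106.2914  ⇒  Cov = 106.2914 / 6 = 17.7152
Σ(R_m − R̄_m)² = 195.0171  ⇒  Var(R_m) = 195.0171 / 6 = 32.5029
β = Cov / Var(R_m) = 17.7152 / 32.5029 = 0.5450
E(R) = R_f + β × MRP = 4.7% + 0.5450 × 6.8% = 8.41%

8.41%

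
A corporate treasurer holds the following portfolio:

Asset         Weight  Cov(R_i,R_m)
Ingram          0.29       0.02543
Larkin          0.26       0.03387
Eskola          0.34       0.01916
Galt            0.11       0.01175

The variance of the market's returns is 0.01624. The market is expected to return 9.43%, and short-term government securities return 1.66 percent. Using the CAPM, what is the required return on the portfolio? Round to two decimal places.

13.14%

β_Ingram = 0.02543 / 0.01624 = 1.5659
β_Larkin = 0.03387 / 0.01624 = 2.0856
β_Eskola = 0.01916 / 0.01624 = 1.1798
β_Galt = 0.01175 / 0.01624 = 0.7235
β_P = Σ w_i β_i = 0.29×1.5659 + 0.26×2.0856 + 0.34×1.1798 + 0.11×0.7235 = 1.4771
MRP = 9.43% − 1.66% = 7.77%
E(R_P) = R_f + β_P × MRP = 1.66% + 1.4771 × 7.77% = 13.14%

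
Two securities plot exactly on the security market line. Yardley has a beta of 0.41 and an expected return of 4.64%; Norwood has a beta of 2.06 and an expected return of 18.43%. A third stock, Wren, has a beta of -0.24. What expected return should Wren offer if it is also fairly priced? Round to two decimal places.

MRP (SML slope) = (18.43% − 4.64%) / (2.06 − 0.41) = 13.79% / 1.65 = 8.3576%
R_f (intercept) = 4.64% − 0.41 × 8.3576% = 1.2134%
E(R_Wren) = R_f + β × MRP = 1.2134% + -0.24 × 8.3576% = -0.79%

-0.79%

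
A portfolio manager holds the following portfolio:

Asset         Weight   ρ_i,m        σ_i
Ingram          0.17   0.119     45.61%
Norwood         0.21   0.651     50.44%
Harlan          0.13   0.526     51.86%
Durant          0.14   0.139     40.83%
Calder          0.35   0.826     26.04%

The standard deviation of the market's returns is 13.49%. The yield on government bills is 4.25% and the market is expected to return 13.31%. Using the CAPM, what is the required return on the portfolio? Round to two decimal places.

β_Ingram = 0.119 × 45.61% / 13.49% = 0.4023
β_Norwood = 0.651 × 50.44% / 13.49% = 2.4341
β_Harlan = 0.526 × 51.86% / 13.49% = 2.0221
β_Durant = 0.139 × 40.83% / 13.49% = 0.4207
β_Calder = 0.826 × 26.04% / 13.49% = 1.5944
β_P = Σ w_i β_i = 0.17×0.4023 + 0.21×2.4341 + 0.13×2.0221 + 0.14×0.4207 + 0.35×1.5944 = 1.4594
MRP = 13.31% − 4.25% = 9.06%
E(R_P) = R_f + β_P × MRP = 4.25% + 1.4594 × 9.06% = 17.47%

17.47%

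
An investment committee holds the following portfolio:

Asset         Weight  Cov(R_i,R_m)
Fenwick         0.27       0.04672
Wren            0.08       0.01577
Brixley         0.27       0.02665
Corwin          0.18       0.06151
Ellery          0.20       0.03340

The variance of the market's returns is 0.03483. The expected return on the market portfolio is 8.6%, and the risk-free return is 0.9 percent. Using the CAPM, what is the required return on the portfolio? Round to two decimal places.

9.48%

β_Fenwick = 0.04672 / 0.03483 = 1.3414
β_Wren = 0.01577 / 0.03483 = 0.4528
β_Brixley = 0.02665 / 0.03483 = 0.7651
β_Corwin = 0.06151 / 0.03483 = 1.7660
β_Ellery = 0.03340 / 0.03483 = 0.9589
β_P = Σ w_i β_i = 0.27×1.3414 + 0.08×0.4528 + 0.27×0.7651 + 0.18×1.7660 + 0.20×0.9589 = 1.1146
MRP = 8.6% − 0.9% = 7.70%
E(R_P) = R_f + β_P × MRP = 0.9% + 1.1146 × 7.7% = 9.48%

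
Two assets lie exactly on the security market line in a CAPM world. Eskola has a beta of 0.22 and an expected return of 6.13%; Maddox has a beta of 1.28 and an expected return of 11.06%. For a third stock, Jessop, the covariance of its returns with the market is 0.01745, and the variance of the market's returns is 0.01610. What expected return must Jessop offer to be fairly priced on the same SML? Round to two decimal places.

MRP = (11.06% − 6.13%) / (1.28 − 0.22) = 4.6509%
R_f = 6.13% − 0.22 × 4.6509% = 5.1068%
β_Jessop = Cov / Var(R_m) = 0.01745 / 0.01610 = 1.0839
E(R_Jessop) = R_f + β × MRP = 5.1068% + 1.0839 × 4.6509% = 10.15%

10.15%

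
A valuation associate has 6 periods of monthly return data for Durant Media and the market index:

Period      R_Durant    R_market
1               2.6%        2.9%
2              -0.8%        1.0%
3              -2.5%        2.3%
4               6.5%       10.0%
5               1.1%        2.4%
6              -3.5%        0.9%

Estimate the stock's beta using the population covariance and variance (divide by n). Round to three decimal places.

0.940

Mean R_i = (2.6 − 0.8 − 2.5 + 6.5 + 1.1 − 3.5) / 6 = 0.5667%
Mean R_m = (2.9 + 1.0 + 2.3 + 10.0 + 2.4 + 0.9) / 6 = 3.2500%
Σ(R_i − R̄_i)(R_m − R̄_m) = 54.4300  ⇒  Cov = 54.4300 / 6 = 9.0717
Σ(R_m − R̄_m)² = 57.8950  ⇒  Var(R_m) = 57.8950 / 6 = 9.6492
β = Cov / Var(R_m) = 9.0717 / 9.6492 = 0.9402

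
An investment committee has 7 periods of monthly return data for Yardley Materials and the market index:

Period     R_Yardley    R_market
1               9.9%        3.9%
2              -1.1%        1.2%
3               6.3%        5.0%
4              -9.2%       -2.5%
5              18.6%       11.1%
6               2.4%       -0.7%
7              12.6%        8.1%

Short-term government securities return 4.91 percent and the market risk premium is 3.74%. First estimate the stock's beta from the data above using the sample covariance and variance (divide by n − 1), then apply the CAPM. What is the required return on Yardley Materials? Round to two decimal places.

Mean R_i = (9.9 − 1.1 + 6.3 − 9.2 + 18.6 + 2.4 + 12.6) / 7 = 5.6429%
Mean R_m = (3.9 + 1.2 + 5.0 − 2.5 + 11.1 − 0.7 + 8.1) / 7 = 3.7286%
Σ(R_i − R̄_i)(R_m − R̄_m) = 251.3514  ⇒  Cov = 251.3514 / 6 = 41.8919
Σ(R_m − R̄_m)² = 139.8943  ⇒  Var(R_m) = 139.8943 / 6 = 23.3157
β = Cov / Var(R_m) = 41.8919 / 23.3157 = 1.7967
E(R) = R_f + β × MRP = 4.91% + 1.7967 × 3.74% = 11.63%

11.63%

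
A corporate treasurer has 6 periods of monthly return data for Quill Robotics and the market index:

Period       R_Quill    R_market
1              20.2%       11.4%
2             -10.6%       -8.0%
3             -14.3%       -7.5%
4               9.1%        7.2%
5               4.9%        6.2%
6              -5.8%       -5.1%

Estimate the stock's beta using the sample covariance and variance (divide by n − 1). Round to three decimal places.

Mean R_i = (20.2 − 10.6 − 14.3 + 9.1 + 4.9 − 5.8) / 6 = 0.5833%
Mean R_m = (11.4 − 8.0 − 7.5 + 7.2 + 6.2 − 5.1) / 6 = 0.7000%
Σ(R_i − R̄_i)(R_m − R̄_m) = 545.3600  ⇒  Cov = 545.3600 / 5 = 109.0720
Σ(R_m − R̄_m)² = 363.5600  ⇒  Var(R_m) = 363.5600 / 5 = 72.7120
β = Cov / Var(R_m) = 109.0720 / 72.7120 = 1.5001

1.500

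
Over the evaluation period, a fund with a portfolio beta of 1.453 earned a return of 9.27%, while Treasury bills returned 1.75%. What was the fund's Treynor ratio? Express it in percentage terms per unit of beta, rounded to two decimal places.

Treynor = (R_P − R_f) / β_P = (9.27% − 1.75%) / 1.4530 = 7.52% / 1.4530 = 5.18%

5.18%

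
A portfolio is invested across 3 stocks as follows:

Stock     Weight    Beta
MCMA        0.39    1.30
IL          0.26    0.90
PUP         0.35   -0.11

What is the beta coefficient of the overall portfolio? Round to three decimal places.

0.703

β_P = Σ w_i β_i = 0.39×1.30 + 0.26×0.90 + 0.35×-0.11 = 0.7025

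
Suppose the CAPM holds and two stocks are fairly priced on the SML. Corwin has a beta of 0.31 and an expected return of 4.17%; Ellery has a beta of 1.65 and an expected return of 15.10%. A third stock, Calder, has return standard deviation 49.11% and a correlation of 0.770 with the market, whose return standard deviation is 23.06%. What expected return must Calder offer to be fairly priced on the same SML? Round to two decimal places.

MRP = (15.10% − 4.17%) / (1.65 − 0.31) = 8.1567%
R_f = 4.17% − 0.31 × 8.1567% = 1.6414%
β_Calder = ρ·σ_i/σ_m = 0.770 × 49.11 / 23.06 = 1.6398
E(R_Calder) = R_f + β × MRP = 1.6414% + 1.6398 × 8.1567% = 15.02%

15.02%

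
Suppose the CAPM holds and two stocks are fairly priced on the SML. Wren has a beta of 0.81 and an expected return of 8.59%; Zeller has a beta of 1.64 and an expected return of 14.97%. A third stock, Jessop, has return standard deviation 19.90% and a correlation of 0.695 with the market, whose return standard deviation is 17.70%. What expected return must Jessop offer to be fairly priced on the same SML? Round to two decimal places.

8.37%

MRP = (14.97% − 8.59%) / (1.64 − 0.81) = 7.6867%
R_f = 8.59% − 0.81 × 7.6867% = 2.3638%
β_Jessop = ρ·σ_i/σ_m = 0.695 × 19.90 / 17.70 = 0.7814
E(R_Jessop) = R_f + β × MRP = 2.3638% + 0.7814 × 7.6867% = 8.37%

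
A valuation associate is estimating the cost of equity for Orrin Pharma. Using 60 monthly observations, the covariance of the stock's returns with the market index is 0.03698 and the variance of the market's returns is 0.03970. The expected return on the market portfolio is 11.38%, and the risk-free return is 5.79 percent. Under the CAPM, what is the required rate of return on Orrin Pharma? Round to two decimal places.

11.00%

β = Cov(R_i, R_m) / Var(R_m) = 0.03698 / 0.03970 = 0.9315
MRP = 11.38% − 5.79% = 5.59%
E(R) = R_f + β × MRP = 5.79% + 0.9315 × 5.59% = 11.00%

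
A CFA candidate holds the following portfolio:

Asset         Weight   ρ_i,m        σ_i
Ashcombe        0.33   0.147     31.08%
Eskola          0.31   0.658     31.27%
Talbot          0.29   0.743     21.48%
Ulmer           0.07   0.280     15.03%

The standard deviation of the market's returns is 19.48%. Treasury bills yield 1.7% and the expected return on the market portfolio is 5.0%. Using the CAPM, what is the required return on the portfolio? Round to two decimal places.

β_Ashcombe = 0.147 × 31.08% / 19.48% = 0.2345
β_Eskola = 0.658 × 31.27% / 19.48% = 1.0562
β_Talbot = 0.743 × 21.48% / 19.48% = 0.8193
β_Ulmer = 0.280 × 15.03% / 19.48% = 0.2160
β_P = Σ w_i β_i = 0.33×0.2345 + 0.31×1.0562 + 0.29×0.8193 + 0.07×0.2160 = 0.6575
MRP = 5.0% − 1.7% = 3.30%
E(R_P) = R_f + β_P × MRP = 1.7% + 0.6575 × 3.3% = 3.87%

3.87%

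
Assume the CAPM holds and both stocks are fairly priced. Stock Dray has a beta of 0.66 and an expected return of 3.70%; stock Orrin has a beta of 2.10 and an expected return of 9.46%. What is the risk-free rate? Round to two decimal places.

Both satisfy E(R) = R_f + β·MRP, so the slope of the SML is
MRP = (9.46% − 3.70%) / (2.10 − 0.66) = 5.76% / 1.44 = 4.0000%
R_f = E(R_Dray) − β_Dray·MRP = 3.70% − 0.66 × 4.0000% = 1.0600%

1.06%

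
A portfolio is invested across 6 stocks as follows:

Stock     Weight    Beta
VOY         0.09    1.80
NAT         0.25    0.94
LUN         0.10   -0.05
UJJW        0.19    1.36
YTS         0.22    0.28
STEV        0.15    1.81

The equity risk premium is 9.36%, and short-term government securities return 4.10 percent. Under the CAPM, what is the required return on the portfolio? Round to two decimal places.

13.31%

β_P = Σ w_i β_i = 0.09×1.80 + 0.25×0.94 + 0.10×-0.05 + 0.19×1.36 + 0.22×0.28 + 0.15×1.81 = 0.9835
E(R_P) = R_f + β_P × MRP = 4.10% + 0.9835 × 9.36% = 13.31%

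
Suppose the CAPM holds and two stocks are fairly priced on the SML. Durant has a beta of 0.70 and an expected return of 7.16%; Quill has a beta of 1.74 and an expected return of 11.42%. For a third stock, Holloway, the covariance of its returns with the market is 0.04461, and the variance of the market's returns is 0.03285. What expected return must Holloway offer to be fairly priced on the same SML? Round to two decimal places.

9.86%

MRP = (11.42% − 7.16%) / (1.74 − 0.70) = 4.0962%
R_f = 7.16% − 0.70 × 4.0962% = 4.2927%
β_Holloway = Cov / Var(R_m) = 0.04461 / 0.03285 = 1.3580
E(R_Holloway) = R_f + β × MRP = 4.2927% + 1.3580 × 4.0962% = 9.86%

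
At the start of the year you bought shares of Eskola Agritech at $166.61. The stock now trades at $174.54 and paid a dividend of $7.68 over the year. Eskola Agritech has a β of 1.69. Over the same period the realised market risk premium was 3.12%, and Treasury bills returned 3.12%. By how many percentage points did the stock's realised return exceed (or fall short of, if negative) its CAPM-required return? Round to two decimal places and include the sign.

Realised HPR = (P1 + D1 − P0) / P0 = (174.54 + 7.68 − 166.61) / 166.61 = 15.61 / 166.61 = 9.3692%
CAPM required = R_f + β·MRP = 3.12% + 1.69 × 3.12% = 8.3928%
α = realised − required = 9.3692% − 8.3928% = +0.98%

+0.98%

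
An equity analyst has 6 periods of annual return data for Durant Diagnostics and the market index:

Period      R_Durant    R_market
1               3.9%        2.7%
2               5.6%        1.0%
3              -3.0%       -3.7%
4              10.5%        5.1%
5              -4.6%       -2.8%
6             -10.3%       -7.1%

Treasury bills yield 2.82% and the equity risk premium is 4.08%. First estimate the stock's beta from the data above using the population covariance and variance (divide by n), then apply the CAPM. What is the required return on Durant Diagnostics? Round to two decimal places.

9.53%

Mean R_i = (3.9 + 5.6 − 3.0 + 10.5 − 4.6 − 10.3) / 6 = 0.3500%
Mean R_m = (2.7 + 1.0 − 3.7 + 5.1 − 2.8 − 7.1) / 6 = -0.8000%
Σ(R_i − R̄_i)(R_m − R̄_m) = 168.4700  ⇒  Cov = 168.4700 / 6 = 28.0783
Σ(R_m − R̄_m)² = 102.4000  ⇒  Var(R_m) = 102.4000 / 6 = 17.0667
β = Cov / Var(R_m) = 28.0783 / 17.0667 = 1.6452
E(R) = R_f + β × MRP = 2.82% + 1.6452 × 4.08% = 9.53%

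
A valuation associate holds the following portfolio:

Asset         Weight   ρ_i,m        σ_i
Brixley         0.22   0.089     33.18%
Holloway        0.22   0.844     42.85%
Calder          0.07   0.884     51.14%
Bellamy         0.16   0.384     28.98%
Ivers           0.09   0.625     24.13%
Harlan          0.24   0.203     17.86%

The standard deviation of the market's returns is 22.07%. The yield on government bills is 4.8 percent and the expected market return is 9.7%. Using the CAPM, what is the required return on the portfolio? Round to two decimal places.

β_Brixley = 0.089 × 33.18% / 22.07% = 0.1338
β_Holloway = 0.844 × 42.85% / 22.07% = 1.6387
β_Calder = 0.884 × 51.14% / 22.07% = 2.0484
β_Bellamy = 0.384 × 28.98% / 22.07% = 0.5042
β_Ivers = 0.625 × 24.13% / 22.07% = 0.6833
β_Harlan = 0.203 × 17.86% / 22.07% = 0.1643
β_P = Σ w_i β_i = 0.22×0.1338 + 0.22×1.6387 + 0.07×2.0484 + 0.16×0.5042 + 0.09×0.6833 + 0.24×0.1643 = 0.7149
MRP = 9.7% − 4.8% = 4.90%
E(R_P) = R_f + β_P × MRP = 4.8% + 0.7149 × 4.9% = 8.30%

8.30%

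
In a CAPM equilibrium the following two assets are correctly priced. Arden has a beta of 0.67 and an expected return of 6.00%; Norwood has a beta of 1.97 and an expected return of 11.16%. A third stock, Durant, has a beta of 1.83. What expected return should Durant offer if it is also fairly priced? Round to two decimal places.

MRP (SML slope) = (11.16% − 6.00%) / (1.97 − 0.67) = 5.16% / 1.30 = 3.9692%
R_f (intercept) = 6.00% − 0.67 × 3.9692% = 3.3406%
E(R_Durant) = R_f + β × MRP = 3.3406% + 1.83 × 3.9692% = 10.60%

10.60%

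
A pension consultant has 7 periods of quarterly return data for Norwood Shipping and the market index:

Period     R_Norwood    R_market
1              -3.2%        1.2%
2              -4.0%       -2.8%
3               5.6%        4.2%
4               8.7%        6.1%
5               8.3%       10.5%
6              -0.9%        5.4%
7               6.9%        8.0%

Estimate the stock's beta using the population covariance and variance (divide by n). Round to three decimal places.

Mean R_i = (-3.2 − 4.0 + 5.6 + 8.7 + 8.3 − 0.9 + 6.9) / 7 = 3.0571%
Mean R_m = (1.2 − 2.8 + 4.2 + 6.1 + 10.5 + 5.4 + 8.0) / 7 = 4.6571%
Σ(R_i − R̄_i)(R_m − R̄_m) = 121.7771  ⇒  Cov = 121.7771 / 7 = 17.3967
Σ(R_m − R̄_m)² = 115.7171  ⇒  Var(R_m) = 115.7171 / 7 = 16.5310
β = Cov / Var(R_m) = 17.3967 / 16.5310 = 1.0524

1.052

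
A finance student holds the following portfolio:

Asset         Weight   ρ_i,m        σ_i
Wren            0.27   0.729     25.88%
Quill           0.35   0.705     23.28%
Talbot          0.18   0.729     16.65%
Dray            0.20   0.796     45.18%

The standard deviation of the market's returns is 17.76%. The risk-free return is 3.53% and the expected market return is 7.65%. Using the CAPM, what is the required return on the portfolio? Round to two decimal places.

β_Wren = 0.729 × 25.88% / 17.76% = 1.0623
β_Quill = 0.705 × 23.28% / 17.76% = 0.9241
β_Talbot = 0.729 × 16.65% / 17.76% = 0.6834
β_Dray = 0.796 × 45.18% / 17.76% = 2.0250
β_P = Σ w_i β_i = 0.27×1.0623 + 0.35×0.9241 + 0.18×0.6834 + 0.20×2.0250 = 1.1383
MRP = 7.65% − 3.53% = 4.12%
E(R_P) = R_f + β_P × MRP = 3.53% + 1.1383 × 4.12% = 8.22%

8.22%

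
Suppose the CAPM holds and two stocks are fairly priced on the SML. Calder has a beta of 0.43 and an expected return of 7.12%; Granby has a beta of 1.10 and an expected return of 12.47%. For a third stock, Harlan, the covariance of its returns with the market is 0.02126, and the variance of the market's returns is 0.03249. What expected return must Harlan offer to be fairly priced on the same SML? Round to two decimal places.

MRP = (12.47% − 7.12%) / (1.10 − 0.43) = 7.9851%
R_f = 7.12% − 0.43 × 7.9851% = 3.6864%
β_Harlan = Cov / Var(R_m) = 0.02126 / 0.03249 = 0.6544
E(R_Harlan) = R_f + β × MRP = 3.6864% + 0.6544 × 7.9851% = 8.91%

8.91%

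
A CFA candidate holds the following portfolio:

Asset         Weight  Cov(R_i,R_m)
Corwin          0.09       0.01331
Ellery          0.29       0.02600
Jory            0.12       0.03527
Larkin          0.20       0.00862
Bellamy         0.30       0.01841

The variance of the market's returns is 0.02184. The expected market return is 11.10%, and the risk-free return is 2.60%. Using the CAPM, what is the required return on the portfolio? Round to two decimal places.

10.47%

β_Corwin = 0.01331 / 0.02184 = 0.6094
β_Ellery = 0.02600 / 0.02184 = 1.1905
β_Jory = 0.03527 / 0.02184 = 1.6149
β_Larkin = 0.00862 / 0.02184 = 0.3947
β_Bellamy = 0.01841 / 0.02184 = 0.8429
β_P = Σ w_i β_i = 0.09×0.6094 + 0.29×1.1905 + 0.12×1.6149 + 0.20×0.3947 + 0.30×0.8429 = 0.9257
MRP = 11.10% − 2.60% = 8.50%
E(R_P) = R_f + β_P × MRP = 2.60% + 0.9257 × 8.50% = 10.47%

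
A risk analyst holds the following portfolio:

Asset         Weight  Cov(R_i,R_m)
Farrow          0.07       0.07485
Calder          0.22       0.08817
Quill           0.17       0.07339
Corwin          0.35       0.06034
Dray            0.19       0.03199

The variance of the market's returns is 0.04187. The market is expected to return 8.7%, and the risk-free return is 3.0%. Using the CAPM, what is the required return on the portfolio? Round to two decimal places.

β_Farrow = 0.07485 / 0.04187 = 1.7877
β_Calder = 0.08817 / 0.04187 = 2.1058
β_Quill = 0.07339 / 0.04187 = 1.7528
β_Corwin = 0.06034 / 0.04187 = 1.4411
β_Dray = 0.03199 / 0.04187 = 0.7640
β_P = Σ w_i β_i = 0.07×1.7877 + 0.22×2.1058 + 0.17×1.7528 + 0.35×1.4411 + 0.19×0.7640 = 1.5359
MRP = 8.7% − 3.0% = 5.70%
E(R_P) = R_f + β_P × MRP = 3.0% + 1.5359 × 5.7% = 11.75%

11.75%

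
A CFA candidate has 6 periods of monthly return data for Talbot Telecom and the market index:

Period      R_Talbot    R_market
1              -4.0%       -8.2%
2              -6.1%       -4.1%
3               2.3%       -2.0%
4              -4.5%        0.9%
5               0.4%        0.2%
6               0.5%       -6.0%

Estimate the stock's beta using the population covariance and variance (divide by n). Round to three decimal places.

Mean R_i = (-4.0 − 6.1 + 2.3 − 4.5 + 0.4 + 0.5) / 6 = -1.9000%
Mean R_m = (-8.2 − 4.1 − 2.0 + 0.9 + 0.2 − 6.0) / 6 = -3.2000%
Σ(R_i − R̄_i)(R_m − R̄_m) = 9.7600  ⇒  Cov = 9.7600 / 6 = 1.6267
Σ(R_m − R̄_m)² = 63.4600  ⇒  Var(R_m) = 63.4600 / 6 = 10.5767
β = Cov / Var(R_m) = 1.6267 / 10.5767 = 0.1538

0.154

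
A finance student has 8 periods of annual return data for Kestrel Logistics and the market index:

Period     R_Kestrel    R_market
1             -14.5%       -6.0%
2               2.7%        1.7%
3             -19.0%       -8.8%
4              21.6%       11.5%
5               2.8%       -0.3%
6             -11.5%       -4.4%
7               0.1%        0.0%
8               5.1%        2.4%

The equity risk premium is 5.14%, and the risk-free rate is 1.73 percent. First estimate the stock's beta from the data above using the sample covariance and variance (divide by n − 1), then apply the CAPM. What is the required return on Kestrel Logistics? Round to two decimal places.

12.37%

Mean R_i = (-14.5 + 2.7 − 19.0 + 21.6 + 2.8 − 11.5 + 0.1 + 5.1) / 8 = -1.5875%
Mean R_m = (-6.0 + 1.7 − 8.8 + 11.5 − 0.3 − 4.4 + 0.0 + 2.4) / 8 = -0.4875%
Σ(R_i − R̄_i)(R_m − R̄_m) = 562.9988  ⇒  Cov = 562.9988 / 7 = 80.4284
Σ(R_m − R̄_m)² = 271.8888  ⇒  Var(R_m) = 271.8888 / 7 = 38.8413
β = Cov / Var(R_m) = 80.4284 / 38.8413 = 2.0707
E(R) = R_f + β × MRP = 1.73% + 2.0707 × 5.14% = 12.37%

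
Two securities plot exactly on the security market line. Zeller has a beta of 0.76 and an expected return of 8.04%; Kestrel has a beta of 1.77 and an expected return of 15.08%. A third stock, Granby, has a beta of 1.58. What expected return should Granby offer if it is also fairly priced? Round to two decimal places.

13.76%

MRP (SML slope) = (15.08% − 8.04%) / (1.77 − 0.76) = 7.04% / 1.01 = 6.9703%
R_f (intercept) = 8.04% − 0.76 × 6.9703% = 2.7426%
E(R_Granby) = R_f + β × MRP = 2.7426% + 1.58 × 6.9703% = 13.76%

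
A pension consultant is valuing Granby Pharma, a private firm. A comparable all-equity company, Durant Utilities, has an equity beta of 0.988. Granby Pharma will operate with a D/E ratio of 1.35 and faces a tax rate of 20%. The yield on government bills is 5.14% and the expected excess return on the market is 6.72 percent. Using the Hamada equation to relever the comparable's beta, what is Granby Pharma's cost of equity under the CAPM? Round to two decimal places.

18.95%

β_L = β_U × [1 + (1 − t)(D/E)] = 0.988 × [1 + (1 − 0.20) × 1.35]
    = 0.988 × [1 + 0.80 × 1.35] = 0.988 × 2.0800 = 2.0550
E(R) = R_f + β_L × MRP = 5.14% + 2.0550 × 6.72% = 18.95%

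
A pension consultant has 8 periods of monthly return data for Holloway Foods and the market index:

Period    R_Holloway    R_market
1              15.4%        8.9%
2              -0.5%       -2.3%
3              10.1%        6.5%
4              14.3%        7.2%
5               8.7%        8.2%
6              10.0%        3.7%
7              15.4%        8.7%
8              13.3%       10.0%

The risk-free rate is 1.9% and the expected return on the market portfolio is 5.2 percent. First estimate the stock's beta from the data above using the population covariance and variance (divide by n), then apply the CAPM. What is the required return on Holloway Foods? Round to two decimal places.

Mean R_i = (15.4 − 0.5 + 10.1 + 14.3 + 8.7 + 10.0 + 15.4 + 13.3) / 8 = 10.8375%
Mean R_m = (8.9 − 2.3 + 6.5 + 7.2 + 8.2 + 3.7 + 8.7 + 10.0) / 8 = 6.3625%
Σ(R_i − R̄_i)(R_m − R̄_m) = 130.5113  ⇒  Cov = 130.5113 / 8 = 16.3139
Σ(R_m − R̄_m)² = 111.3588  ⇒  Var(R_m) = 111.3588 / 8 = 13.9199
β = Cov / Var(R_m) = 16.3139 / 13.9199 = 1.1720
MRP = 5.2% − 1.9% = 3.30%
E(R) = R_f + β × MRP = 1.9% + 1.1720 × 3.3% = 5.77%

5.77%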